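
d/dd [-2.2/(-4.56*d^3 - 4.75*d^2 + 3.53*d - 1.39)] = (-30.096*d^2 - 20.9*d + 7.766)/(4.56*d^3 + 4.75*d^2 - 3.53*d + 1.39)^2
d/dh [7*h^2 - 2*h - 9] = 14*h - 2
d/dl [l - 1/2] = 1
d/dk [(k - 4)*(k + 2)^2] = 3*k^2 - 12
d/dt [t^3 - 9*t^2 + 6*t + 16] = 3*t^2 - 18*t + 6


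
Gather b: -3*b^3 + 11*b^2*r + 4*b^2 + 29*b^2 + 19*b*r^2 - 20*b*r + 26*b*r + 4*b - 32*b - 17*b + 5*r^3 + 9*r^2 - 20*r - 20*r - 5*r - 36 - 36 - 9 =-3*b^3 + b^2*(11*r + 33) + b*(19*r^2 + 6*r - 45) + 5*r^3 + 9*r^2 - 45*r - 81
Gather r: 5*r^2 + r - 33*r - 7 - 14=5*r^2 - 32*r - 21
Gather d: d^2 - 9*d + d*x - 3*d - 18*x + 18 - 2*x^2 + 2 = d^2 + d*(x - 12) - 2*x^2 - 18*x + 20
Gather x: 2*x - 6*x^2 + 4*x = -6*x^2 + 6*x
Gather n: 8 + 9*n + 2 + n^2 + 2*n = n^2 + 11*n + 10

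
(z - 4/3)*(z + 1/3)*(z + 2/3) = z^3 - z^2/3 - 10*z/9 - 8/27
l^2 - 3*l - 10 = (l - 5)*(l + 2)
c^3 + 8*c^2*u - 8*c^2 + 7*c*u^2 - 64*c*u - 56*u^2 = (c - 8)*(c + u)*(c + 7*u)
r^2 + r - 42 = (r - 6)*(r + 7)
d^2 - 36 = (d - 6)*(d + 6)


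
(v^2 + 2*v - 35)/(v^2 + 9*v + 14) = (v - 5)/(v + 2)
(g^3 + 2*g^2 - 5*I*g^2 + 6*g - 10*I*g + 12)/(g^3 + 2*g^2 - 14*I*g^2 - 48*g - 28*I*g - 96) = (g + I)/(g - 8*I)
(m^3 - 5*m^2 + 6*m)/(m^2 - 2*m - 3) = m*(m - 2)/(m + 1)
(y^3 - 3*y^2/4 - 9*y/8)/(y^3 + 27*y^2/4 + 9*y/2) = (y - 3/2)/(y + 6)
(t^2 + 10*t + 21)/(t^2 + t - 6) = (t + 7)/(t - 2)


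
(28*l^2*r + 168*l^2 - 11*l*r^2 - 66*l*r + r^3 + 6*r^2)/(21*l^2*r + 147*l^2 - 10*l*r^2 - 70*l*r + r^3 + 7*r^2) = (-4*l*r - 24*l + r^2 + 6*r)/(-3*l*r - 21*l + r^2 + 7*r)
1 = 1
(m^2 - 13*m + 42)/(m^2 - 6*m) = (m - 7)/m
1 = 1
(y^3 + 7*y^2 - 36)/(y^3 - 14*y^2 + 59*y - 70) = (y^2 + 9*y + 18)/(y^2 - 12*y + 35)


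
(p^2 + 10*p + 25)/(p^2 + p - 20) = (p + 5)/(p - 4)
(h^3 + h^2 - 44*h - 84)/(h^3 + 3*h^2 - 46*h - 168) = (h + 2)/(h + 4)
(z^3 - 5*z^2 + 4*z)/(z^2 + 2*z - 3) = z*(z - 4)/(z + 3)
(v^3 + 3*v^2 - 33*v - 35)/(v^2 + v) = v + 2 - 35/v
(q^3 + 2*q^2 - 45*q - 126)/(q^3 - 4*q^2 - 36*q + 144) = (q^2 - 4*q - 21)/(q^2 - 10*q + 24)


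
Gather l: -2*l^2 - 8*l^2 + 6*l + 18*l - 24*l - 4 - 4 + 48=40 - 10*l^2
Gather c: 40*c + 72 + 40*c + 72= 80*c + 144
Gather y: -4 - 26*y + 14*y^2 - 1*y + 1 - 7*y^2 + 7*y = 7*y^2 - 20*y - 3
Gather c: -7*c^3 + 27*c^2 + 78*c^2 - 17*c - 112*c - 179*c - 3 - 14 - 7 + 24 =-7*c^3 + 105*c^2 - 308*c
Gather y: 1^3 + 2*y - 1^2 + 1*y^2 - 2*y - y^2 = 0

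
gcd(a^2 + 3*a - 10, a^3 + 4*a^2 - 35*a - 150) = a + 5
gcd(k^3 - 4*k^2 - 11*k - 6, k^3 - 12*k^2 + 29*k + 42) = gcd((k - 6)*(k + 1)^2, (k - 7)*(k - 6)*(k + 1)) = k^2 - 5*k - 6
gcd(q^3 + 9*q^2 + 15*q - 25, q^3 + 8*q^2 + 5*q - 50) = q^2 + 10*q + 25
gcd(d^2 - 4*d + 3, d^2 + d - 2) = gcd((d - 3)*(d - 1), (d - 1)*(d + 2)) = d - 1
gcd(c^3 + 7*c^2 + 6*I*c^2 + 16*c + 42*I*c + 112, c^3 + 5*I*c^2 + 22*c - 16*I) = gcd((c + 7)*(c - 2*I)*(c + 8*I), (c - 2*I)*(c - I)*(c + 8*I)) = c^2 + 6*I*c + 16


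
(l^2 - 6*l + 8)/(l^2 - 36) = (l^2 - 6*l + 8)/(l^2 - 36)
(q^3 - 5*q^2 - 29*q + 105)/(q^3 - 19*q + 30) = (q - 7)/(q - 2)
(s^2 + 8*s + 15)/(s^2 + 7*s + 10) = (s + 3)/(s + 2)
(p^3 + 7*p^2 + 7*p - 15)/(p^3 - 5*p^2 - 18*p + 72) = (p^3 + 7*p^2 + 7*p - 15)/(p^3 - 5*p^2 - 18*p + 72)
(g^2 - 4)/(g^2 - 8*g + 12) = (g + 2)/(g - 6)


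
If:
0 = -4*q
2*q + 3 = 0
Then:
No Solution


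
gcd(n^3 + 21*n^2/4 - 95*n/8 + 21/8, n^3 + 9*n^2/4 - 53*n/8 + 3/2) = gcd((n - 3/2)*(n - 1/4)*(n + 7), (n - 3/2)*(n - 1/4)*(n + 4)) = n^2 - 7*n/4 + 3/8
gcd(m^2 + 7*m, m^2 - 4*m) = m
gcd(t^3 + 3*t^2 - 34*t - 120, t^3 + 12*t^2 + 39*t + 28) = t + 4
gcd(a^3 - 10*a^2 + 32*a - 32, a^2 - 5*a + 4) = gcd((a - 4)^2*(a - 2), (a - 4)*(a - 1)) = a - 4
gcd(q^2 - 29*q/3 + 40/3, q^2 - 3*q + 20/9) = q - 5/3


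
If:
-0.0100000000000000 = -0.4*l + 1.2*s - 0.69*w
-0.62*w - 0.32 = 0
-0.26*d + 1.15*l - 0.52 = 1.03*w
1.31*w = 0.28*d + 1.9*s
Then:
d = -0.21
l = -0.06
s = -0.32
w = -0.52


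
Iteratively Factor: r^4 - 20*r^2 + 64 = (r - 2)*(r^3 + 2*r^2 - 16*r - 32) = (r - 2)*(r + 2)*(r^2 - 16) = (r - 4)*(r - 2)*(r + 2)*(r + 4)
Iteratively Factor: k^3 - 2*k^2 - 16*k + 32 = (k + 4)*(k^2 - 6*k + 8) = (k - 4)*(k + 4)*(k - 2)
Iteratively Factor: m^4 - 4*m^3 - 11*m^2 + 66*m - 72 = (m - 2)*(m^3 - 2*m^2 - 15*m + 36) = (m - 3)*(m - 2)*(m^2 + m - 12) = (m - 3)*(m - 2)*(m + 4)*(m - 3)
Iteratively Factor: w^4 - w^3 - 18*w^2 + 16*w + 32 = (w - 4)*(w^3 + 3*w^2 - 6*w - 8) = (w - 4)*(w - 2)*(w^2 + 5*w + 4) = (w - 4)*(w - 2)*(w + 4)*(w + 1)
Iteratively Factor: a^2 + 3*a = (a)*(a + 3)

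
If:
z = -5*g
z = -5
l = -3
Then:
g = 1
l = -3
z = -5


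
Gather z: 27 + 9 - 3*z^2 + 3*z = -3*z^2 + 3*z + 36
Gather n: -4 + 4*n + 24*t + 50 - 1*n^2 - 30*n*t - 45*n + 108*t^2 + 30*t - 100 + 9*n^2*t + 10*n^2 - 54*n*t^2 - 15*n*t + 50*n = n^2*(9*t + 9) + n*(-54*t^2 - 45*t + 9) + 108*t^2 + 54*t - 54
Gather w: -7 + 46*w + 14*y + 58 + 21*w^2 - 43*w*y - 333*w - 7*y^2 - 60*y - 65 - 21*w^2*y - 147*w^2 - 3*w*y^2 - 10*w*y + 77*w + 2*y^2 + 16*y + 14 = w^2*(-21*y - 126) + w*(-3*y^2 - 53*y - 210) - 5*y^2 - 30*y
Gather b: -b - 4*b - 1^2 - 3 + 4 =-5*b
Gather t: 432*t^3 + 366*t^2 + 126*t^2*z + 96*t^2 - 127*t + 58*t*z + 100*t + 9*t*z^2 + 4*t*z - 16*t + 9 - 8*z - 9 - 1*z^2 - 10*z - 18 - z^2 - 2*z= 432*t^3 + t^2*(126*z + 462) + t*(9*z^2 + 62*z - 43) - 2*z^2 - 20*z - 18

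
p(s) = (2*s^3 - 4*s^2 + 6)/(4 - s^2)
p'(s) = 2*s*(2*s^3 - 4*s^2 + 6)/(4 - s^2)^2 + (6*s^2 - 8*s)/(4 - s^2) = 2*s*(-s^3 + 12*s - 10)/(s^4 - 8*s^2 + 16)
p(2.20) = -9.45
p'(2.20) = 35.87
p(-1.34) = -2.72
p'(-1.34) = 13.06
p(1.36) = 1.69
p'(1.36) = 2.24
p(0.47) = 1.41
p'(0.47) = -0.29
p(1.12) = 1.38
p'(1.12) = 0.60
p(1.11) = 1.38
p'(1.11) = 0.57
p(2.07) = -23.17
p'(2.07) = 304.51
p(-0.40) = 1.36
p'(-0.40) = 0.80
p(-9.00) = 23.06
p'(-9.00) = -1.85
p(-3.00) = 16.80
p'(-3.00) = 4.56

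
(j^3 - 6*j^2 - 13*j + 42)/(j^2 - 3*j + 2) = (j^2 - 4*j - 21)/(j - 1)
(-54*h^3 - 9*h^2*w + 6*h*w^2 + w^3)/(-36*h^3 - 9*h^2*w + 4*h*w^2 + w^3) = (6*h + w)/(4*h + w)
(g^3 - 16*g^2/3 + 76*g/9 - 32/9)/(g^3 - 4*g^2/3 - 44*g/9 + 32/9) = (g - 2)/(g + 2)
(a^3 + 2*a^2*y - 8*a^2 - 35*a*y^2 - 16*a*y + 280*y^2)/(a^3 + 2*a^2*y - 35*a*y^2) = (a - 8)/a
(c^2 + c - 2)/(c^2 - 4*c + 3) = (c + 2)/(c - 3)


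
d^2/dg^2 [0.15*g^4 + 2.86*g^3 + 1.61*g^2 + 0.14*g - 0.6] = 1.8*g^2 + 17.16*g + 3.22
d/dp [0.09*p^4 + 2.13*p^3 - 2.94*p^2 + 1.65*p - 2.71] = 0.36*p^3 + 6.39*p^2 - 5.88*p + 1.65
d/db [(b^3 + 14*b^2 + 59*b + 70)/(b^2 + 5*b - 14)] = (b^2 - 4*b - 24)/(b^2 - 4*b + 4)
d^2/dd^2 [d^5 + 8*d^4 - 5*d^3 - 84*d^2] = 20*d^3 + 96*d^2 - 30*d - 168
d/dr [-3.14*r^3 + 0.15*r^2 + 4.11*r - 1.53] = -9.42*r^2 + 0.3*r + 4.11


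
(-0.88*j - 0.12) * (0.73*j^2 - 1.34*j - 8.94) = -0.6424*j^3 + 1.0916*j^2 + 8.028*j + 1.0728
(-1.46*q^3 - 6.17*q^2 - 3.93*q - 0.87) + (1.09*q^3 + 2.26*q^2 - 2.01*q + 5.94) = -0.37*q^3 - 3.91*q^2 - 5.94*q + 5.07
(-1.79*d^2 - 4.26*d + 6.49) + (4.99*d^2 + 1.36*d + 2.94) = 3.2*d^2 - 2.9*d + 9.43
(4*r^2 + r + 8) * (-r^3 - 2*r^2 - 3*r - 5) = -4*r^5 - 9*r^4 - 22*r^3 - 39*r^2 - 29*r - 40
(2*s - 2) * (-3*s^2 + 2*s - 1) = -6*s^3 + 10*s^2 - 6*s + 2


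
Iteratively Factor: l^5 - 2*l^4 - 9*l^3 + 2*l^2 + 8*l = (l + 2)*(l^4 - 4*l^3 - l^2 + 4*l) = l*(l + 2)*(l^3 - 4*l^2 - l + 4) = l*(l - 4)*(l + 2)*(l^2 - 1) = l*(l - 4)*(l + 1)*(l + 2)*(l - 1)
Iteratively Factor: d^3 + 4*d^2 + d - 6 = (d + 2)*(d^2 + 2*d - 3) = (d - 1)*(d + 2)*(d + 3)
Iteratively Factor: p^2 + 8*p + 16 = (p + 4)*(p + 4)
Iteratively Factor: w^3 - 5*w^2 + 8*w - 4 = (w - 2)*(w^2 - 3*w + 2) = (w - 2)^2*(w - 1)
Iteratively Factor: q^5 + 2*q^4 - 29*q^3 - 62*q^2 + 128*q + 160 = (q + 1)*(q^4 + q^3 - 30*q^2 - 32*q + 160) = (q + 1)*(q + 4)*(q^3 - 3*q^2 - 18*q + 40) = (q - 2)*(q + 1)*(q + 4)*(q^2 - q - 20) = (q - 2)*(q + 1)*(q + 4)^2*(q - 5)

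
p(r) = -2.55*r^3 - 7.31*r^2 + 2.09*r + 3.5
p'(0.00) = 2.09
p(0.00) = 3.50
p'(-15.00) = -1499.86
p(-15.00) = 6933.65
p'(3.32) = -130.77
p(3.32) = -163.45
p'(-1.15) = 8.79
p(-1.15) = -4.69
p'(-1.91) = 2.11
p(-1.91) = -9.39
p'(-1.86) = 2.82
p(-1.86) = -9.27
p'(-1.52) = 6.64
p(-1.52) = -7.61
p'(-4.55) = -89.76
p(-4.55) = 82.86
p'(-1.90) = 2.25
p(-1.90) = -9.37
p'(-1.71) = 4.72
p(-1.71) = -8.70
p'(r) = -7.65*r^2 - 14.62*r + 2.09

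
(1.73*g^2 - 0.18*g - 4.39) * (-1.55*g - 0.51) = -2.6815*g^3 - 0.6033*g^2 + 6.8963*g + 2.2389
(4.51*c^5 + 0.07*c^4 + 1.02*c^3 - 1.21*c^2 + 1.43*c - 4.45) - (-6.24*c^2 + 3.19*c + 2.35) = 4.51*c^5 + 0.07*c^4 + 1.02*c^3 + 5.03*c^2 - 1.76*c - 6.8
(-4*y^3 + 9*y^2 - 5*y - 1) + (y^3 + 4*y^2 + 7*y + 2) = -3*y^3 + 13*y^2 + 2*y + 1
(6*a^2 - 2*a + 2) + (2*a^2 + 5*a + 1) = 8*a^2 + 3*a + 3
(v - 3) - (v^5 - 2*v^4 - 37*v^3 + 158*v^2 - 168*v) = -v^5 + 2*v^4 + 37*v^3 - 158*v^2 + 169*v - 3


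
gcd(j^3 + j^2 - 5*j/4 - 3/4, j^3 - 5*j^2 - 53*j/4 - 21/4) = j^2 + 2*j + 3/4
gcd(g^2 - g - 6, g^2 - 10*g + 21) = g - 3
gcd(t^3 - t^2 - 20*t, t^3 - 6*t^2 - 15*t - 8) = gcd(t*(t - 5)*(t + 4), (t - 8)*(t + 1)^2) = 1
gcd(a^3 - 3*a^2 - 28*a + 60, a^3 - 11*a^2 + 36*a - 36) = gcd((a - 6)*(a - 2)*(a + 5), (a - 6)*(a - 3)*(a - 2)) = a^2 - 8*a + 12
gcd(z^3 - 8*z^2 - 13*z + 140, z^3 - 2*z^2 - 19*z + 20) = z^2 - z - 20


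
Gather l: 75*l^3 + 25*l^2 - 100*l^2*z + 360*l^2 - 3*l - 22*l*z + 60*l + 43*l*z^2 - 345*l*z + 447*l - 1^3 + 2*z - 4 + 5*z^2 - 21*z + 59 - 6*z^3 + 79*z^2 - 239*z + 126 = 75*l^3 + l^2*(385 - 100*z) + l*(43*z^2 - 367*z + 504) - 6*z^3 + 84*z^2 - 258*z + 180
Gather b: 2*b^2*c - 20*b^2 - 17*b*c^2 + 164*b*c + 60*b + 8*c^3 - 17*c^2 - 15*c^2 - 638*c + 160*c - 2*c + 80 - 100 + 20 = b^2*(2*c - 20) + b*(-17*c^2 + 164*c + 60) + 8*c^3 - 32*c^2 - 480*c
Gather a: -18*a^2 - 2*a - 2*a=-18*a^2 - 4*a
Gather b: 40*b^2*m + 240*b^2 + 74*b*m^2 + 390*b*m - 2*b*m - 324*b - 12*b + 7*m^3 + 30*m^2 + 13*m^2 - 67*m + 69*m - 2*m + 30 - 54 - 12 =b^2*(40*m + 240) + b*(74*m^2 + 388*m - 336) + 7*m^3 + 43*m^2 - 36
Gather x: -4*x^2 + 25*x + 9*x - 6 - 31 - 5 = -4*x^2 + 34*x - 42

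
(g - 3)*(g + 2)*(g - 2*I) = g^3 - g^2 - 2*I*g^2 - 6*g + 2*I*g + 12*I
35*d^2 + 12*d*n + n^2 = (5*d + n)*(7*d + n)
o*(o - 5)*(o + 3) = o^3 - 2*o^2 - 15*o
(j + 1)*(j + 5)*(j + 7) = j^3 + 13*j^2 + 47*j + 35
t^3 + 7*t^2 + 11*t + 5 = (t + 1)^2*(t + 5)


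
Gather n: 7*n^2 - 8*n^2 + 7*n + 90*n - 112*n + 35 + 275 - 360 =-n^2 - 15*n - 50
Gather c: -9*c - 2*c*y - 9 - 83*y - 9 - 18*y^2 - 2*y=c*(-2*y - 9) - 18*y^2 - 85*y - 18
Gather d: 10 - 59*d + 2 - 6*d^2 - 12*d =-6*d^2 - 71*d + 12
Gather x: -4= -4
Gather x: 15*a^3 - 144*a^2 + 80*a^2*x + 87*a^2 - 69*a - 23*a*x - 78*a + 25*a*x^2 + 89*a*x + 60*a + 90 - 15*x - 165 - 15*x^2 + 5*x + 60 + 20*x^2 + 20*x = 15*a^3 - 57*a^2 - 87*a + x^2*(25*a + 5) + x*(80*a^2 + 66*a + 10) - 15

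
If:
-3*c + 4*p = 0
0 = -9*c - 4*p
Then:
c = 0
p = 0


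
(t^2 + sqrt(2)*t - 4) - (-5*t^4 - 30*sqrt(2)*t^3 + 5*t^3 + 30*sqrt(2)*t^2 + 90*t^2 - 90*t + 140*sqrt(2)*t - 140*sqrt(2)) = 5*t^4 - 5*t^3 + 30*sqrt(2)*t^3 - 89*t^2 - 30*sqrt(2)*t^2 - 139*sqrt(2)*t + 90*t - 4 + 140*sqrt(2)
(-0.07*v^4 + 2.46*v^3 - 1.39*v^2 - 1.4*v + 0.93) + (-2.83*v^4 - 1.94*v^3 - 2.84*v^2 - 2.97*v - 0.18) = -2.9*v^4 + 0.52*v^3 - 4.23*v^2 - 4.37*v + 0.75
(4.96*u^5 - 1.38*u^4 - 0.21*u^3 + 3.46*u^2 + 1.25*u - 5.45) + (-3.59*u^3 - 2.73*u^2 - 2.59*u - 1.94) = 4.96*u^5 - 1.38*u^4 - 3.8*u^3 + 0.73*u^2 - 1.34*u - 7.39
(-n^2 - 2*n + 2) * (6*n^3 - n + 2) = -6*n^5 - 12*n^4 + 13*n^3 - 6*n + 4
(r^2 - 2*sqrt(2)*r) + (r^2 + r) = 2*r^2 - 2*sqrt(2)*r + r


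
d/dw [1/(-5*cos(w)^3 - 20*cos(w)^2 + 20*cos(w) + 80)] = (-3*cos(w)^2 - 8*cos(w) + 4)*sin(w)/(5*(cos(w)^3 + 4*cos(w)^2 - 4*cos(w) - 16)^2)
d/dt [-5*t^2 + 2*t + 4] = 2 - 10*t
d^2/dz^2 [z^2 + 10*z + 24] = 2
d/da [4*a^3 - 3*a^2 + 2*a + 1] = 12*a^2 - 6*a + 2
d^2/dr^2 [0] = 0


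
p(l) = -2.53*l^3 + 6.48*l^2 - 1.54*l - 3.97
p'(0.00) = -1.54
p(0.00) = -3.97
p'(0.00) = -1.54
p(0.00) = -3.97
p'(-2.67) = -90.25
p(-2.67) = 94.49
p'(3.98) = -70.19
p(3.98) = -66.96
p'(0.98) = 3.87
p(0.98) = -1.64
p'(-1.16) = -26.79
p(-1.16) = 10.48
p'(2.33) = -12.55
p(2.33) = -4.38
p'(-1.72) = -46.29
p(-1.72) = 30.72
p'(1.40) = 1.73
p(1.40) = -0.37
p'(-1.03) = -22.94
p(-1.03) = 7.26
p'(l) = -7.59*l^2 + 12.96*l - 1.54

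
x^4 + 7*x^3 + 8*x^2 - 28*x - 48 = (x - 2)*(x + 2)*(x + 3)*(x + 4)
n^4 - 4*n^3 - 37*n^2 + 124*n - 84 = (n - 7)*(n - 2)*(n - 1)*(n + 6)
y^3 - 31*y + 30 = (y - 5)*(y - 1)*(y + 6)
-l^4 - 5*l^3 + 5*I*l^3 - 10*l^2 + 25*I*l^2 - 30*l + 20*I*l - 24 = (l + 4)*(l - 6*I)*(-I*l + 1)*(-I*l - I)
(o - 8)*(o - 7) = o^2 - 15*o + 56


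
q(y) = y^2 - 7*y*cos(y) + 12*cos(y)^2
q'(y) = 7*y*sin(y) + 2*y - 24*sin(y)*cos(y) - 7*cos(y)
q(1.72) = 5.01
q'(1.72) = 19.91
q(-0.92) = 9.15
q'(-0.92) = 10.61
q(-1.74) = 1.32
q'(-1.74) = 5.72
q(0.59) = 5.20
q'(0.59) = -13.43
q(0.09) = 11.28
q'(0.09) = -8.88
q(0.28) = 9.28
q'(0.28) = -12.00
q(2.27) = 20.35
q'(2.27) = 33.03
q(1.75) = 5.63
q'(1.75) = 21.01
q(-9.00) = 33.56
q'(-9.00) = 5.33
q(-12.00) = 223.43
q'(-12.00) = -85.85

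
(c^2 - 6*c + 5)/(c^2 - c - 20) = (c - 1)/(c + 4)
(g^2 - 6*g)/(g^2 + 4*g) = (g - 6)/(g + 4)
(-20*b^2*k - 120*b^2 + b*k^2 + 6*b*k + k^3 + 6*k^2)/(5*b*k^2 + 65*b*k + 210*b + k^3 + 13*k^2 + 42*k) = (-4*b + k)/(k + 7)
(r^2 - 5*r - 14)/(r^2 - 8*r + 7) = (r + 2)/(r - 1)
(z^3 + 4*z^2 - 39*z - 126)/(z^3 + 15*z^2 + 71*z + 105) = (z - 6)/(z + 5)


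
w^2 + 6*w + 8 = (w + 2)*(w + 4)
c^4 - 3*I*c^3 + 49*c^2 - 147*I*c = c*(c - 7*I)*(c - 3*I)*(c + 7*I)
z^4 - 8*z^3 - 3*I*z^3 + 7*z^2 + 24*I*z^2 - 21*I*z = z*(z - 7)*(z - 1)*(z - 3*I)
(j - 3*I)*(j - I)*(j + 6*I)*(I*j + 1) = I*j^4 - j^3 + 23*I*j^2 + 39*j - 18*I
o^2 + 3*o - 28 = (o - 4)*(o + 7)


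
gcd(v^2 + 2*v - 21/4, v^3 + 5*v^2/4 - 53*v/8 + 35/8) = v + 7/2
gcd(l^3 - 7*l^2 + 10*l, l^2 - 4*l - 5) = l - 5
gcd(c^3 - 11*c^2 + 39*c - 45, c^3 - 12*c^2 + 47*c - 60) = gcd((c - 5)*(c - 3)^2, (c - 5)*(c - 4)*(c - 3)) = c^2 - 8*c + 15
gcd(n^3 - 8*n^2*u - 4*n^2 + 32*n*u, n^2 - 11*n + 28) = n - 4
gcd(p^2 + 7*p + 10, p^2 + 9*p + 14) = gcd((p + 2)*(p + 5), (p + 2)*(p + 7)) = p + 2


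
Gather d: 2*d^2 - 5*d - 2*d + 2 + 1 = 2*d^2 - 7*d + 3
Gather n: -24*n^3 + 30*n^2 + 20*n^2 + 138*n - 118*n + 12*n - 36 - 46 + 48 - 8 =-24*n^3 + 50*n^2 + 32*n - 42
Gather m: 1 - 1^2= 0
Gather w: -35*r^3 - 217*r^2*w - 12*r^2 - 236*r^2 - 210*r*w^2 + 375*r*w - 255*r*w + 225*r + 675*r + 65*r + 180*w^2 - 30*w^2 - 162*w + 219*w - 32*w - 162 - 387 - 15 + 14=-35*r^3 - 248*r^2 + 965*r + w^2*(150 - 210*r) + w*(-217*r^2 + 120*r + 25) - 550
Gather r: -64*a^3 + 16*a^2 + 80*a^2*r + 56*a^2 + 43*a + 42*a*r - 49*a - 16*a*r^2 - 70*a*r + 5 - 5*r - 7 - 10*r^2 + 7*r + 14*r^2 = -64*a^3 + 72*a^2 - 6*a + r^2*(4 - 16*a) + r*(80*a^2 - 28*a + 2) - 2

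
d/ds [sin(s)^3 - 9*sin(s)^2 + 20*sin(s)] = (3*sin(s)^2 - 18*sin(s) + 20)*cos(s)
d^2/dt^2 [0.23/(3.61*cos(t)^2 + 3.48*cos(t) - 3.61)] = (-11.989532*(1 - cos(t)^2)^2 - 8.668332*cos(t)^3 - 20.76969*cos(t)^2 + 14.44722*cos(t) + 23.555082)/(-3.61*sin(t)^2 + 3.48*cos(t))^3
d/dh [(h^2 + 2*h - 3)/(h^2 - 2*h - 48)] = 2*(-2*h^2 - 45*h - 51)/(h^4 - 4*h^3 - 92*h^2 + 192*h + 2304)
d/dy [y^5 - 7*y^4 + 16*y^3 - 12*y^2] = y*(5*y^3 - 28*y^2 + 48*y - 24)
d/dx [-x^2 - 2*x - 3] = -2*x - 2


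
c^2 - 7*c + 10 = (c - 5)*(c - 2)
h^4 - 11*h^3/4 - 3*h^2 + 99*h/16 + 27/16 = (h - 3)*(h - 3/2)*(h + 1/4)*(h + 3/2)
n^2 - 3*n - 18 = (n - 6)*(n + 3)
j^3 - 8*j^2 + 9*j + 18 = (j - 6)*(j - 3)*(j + 1)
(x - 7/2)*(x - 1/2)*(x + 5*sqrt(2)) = x^3 - 4*x^2 + 5*sqrt(2)*x^2 - 20*sqrt(2)*x + 7*x/4 + 35*sqrt(2)/4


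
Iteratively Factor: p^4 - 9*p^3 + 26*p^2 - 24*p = (p - 4)*(p^3 - 5*p^2 + 6*p) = (p - 4)*(p - 2)*(p^2 - 3*p) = p*(p - 4)*(p - 2)*(p - 3)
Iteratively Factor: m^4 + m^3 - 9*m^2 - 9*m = (m + 1)*(m^3 - 9*m) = m*(m + 1)*(m^2 - 9) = m*(m + 1)*(m + 3)*(m - 3)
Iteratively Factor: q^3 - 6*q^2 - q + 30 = (q + 2)*(q^2 - 8*q + 15) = (q - 5)*(q + 2)*(q - 3)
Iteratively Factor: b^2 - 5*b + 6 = (b - 2)*(b - 3)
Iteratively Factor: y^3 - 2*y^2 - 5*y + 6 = (y - 3)*(y^2 + y - 2) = (y - 3)*(y - 1)*(y + 2)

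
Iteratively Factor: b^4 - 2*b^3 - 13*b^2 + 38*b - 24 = (b + 4)*(b^3 - 6*b^2 + 11*b - 6) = (b - 3)*(b + 4)*(b^2 - 3*b + 2) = (b - 3)*(b - 1)*(b + 4)*(b - 2)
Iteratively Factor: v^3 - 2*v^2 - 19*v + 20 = (v - 5)*(v^2 + 3*v - 4) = (v - 5)*(v - 1)*(v + 4)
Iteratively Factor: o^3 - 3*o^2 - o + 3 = (o - 1)*(o^2 - 2*o - 3) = (o - 3)*(o - 1)*(o + 1)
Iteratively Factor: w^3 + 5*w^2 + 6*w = (w)*(w^2 + 5*w + 6) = w*(w + 3)*(w + 2)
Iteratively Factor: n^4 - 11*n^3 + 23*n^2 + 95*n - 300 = (n - 4)*(n^3 - 7*n^2 - 5*n + 75) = (n - 5)*(n - 4)*(n^2 - 2*n - 15) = (n - 5)*(n - 4)*(n + 3)*(n - 5)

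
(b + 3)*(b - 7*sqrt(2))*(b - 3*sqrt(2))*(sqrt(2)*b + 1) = sqrt(2)*b^4 - 19*b^3 + 3*sqrt(2)*b^3 - 57*b^2 + 32*sqrt(2)*b^2 + 42*b + 96*sqrt(2)*b + 126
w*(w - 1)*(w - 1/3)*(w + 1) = w^4 - w^3/3 - w^2 + w/3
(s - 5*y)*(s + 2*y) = s^2 - 3*s*y - 10*y^2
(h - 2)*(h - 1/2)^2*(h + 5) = h^4 + 2*h^3 - 51*h^2/4 + 43*h/4 - 5/2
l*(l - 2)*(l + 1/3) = l^3 - 5*l^2/3 - 2*l/3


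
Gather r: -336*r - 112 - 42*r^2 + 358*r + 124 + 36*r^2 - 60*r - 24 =-6*r^2 - 38*r - 12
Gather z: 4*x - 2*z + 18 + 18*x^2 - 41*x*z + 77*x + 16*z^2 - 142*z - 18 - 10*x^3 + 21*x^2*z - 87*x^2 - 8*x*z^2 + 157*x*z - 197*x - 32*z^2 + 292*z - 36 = -10*x^3 - 69*x^2 - 116*x + z^2*(-8*x - 16) + z*(21*x^2 + 116*x + 148) - 36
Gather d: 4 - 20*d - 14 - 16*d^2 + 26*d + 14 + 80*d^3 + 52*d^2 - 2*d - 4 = 80*d^3 + 36*d^2 + 4*d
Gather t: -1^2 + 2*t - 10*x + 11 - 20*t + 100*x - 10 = -18*t + 90*x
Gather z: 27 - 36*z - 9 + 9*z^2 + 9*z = 9*z^2 - 27*z + 18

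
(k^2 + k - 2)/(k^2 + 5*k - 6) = (k + 2)/(k + 6)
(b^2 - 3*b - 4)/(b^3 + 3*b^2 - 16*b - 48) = (b + 1)/(b^2 + 7*b + 12)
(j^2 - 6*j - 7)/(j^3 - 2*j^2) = (j^2 - 6*j - 7)/(j^2*(j - 2))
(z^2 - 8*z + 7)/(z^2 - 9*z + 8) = (z - 7)/(z - 8)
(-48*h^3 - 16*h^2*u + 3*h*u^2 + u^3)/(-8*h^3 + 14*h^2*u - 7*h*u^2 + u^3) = (12*h^2 + 7*h*u + u^2)/(2*h^2 - 3*h*u + u^2)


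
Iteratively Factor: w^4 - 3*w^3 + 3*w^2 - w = (w - 1)*(w^3 - 2*w^2 + w) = w*(w - 1)*(w^2 - 2*w + 1) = w*(w - 1)^2*(w - 1)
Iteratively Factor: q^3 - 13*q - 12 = (q + 3)*(q^2 - 3*q - 4) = (q - 4)*(q + 3)*(q + 1)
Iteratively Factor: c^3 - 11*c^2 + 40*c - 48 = (c - 4)*(c^2 - 7*c + 12) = (c - 4)^2*(c - 3)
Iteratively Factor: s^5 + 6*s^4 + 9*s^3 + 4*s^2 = (s + 1)*(s^4 + 5*s^3 + 4*s^2) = s*(s + 1)*(s^3 + 5*s^2 + 4*s) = s*(s + 1)*(s + 4)*(s^2 + s) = s*(s + 1)^2*(s + 4)*(s)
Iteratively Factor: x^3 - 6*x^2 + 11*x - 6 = (x - 1)*(x^2 - 5*x + 6) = (x - 3)*(x - 1)*(x - 2)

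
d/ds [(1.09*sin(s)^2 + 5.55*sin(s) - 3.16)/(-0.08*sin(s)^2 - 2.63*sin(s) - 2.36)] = (-5.6504*sin(s) + 1.21135*cos(2*s) - 22.62015)*cos(s)/(0.0064*sin(s)^4 + 0.4208*sin(s)^3 + 7.2945*sin(s)^2 + 12.4136*sin(s) + 5.5696)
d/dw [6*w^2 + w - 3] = 12*w + 1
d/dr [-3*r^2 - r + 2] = -6*r - 1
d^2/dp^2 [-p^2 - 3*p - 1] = -2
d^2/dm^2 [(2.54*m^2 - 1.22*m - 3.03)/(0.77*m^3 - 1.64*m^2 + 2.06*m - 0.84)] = (3.011932*m^6 - 4.34002800000002*m^5 - 36.487836*m^4 + 98.690728*m^3 - 108.19782*m^2 + 59.74452*m - 18.005688)/(0.456533*m^9 - 2.917068*m^8 + 9.877098*m^7 - 21.51326*m^6 + 32.788956*m^5 - 35.650752*m^4 + 27.398888*m^3 - 14.165424*m^2 + 4.360608*m - 0.592704)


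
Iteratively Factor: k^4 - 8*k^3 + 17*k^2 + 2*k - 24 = (k - 2)*(k^3 - 6*k^2 + 5*k + 12) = (k - 3)*(k - 2)*(k^2 - 3*k - 4) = (k - 3)*(k - 2)*(k + 1)*(k - 4)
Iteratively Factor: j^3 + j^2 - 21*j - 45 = (j + 3)*(j^2 - 2*j - 15) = (j - 5)*(j + 3)*(j + 3)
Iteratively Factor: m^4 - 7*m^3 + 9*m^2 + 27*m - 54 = (m - 3)*(m^3 - 4*m^2 - 3*m + 18) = (m - 3)^2*(m^2 - m - 6) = (m - 3)^3*(m + 2)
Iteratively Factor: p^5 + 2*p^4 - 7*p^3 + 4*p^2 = (p - 1)*(p^4 + 3*p^3 - 4*p^2) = p*(p - 1)*(p^3 + 3*p^2 - 4*p) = p*(p - 1)*(p + 4)*(p^2 - p) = p*(p - 1)^2*(p + 4)*(p)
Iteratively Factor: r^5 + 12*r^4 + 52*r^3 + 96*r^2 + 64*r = (r + 4)*(r^4 + 8*r^3 + 20*r^2 + 16*r) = (r + 2)*(r + 4)*(r^3 + 6*r^2 + 8*r) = r*(r + 2)*(r + 4)*(r^2 + 6*r + 8) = r*(r + 2)*(r + 4)^2*(r + 2)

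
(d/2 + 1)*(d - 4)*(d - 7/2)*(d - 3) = d^4/2 - 17*d^3/4 + 31*d^2/4 + 31*d/2 - 42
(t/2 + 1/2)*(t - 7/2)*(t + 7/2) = t^3/2 + t^2/2 - 49*t/8 - 49/8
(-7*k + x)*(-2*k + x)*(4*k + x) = 56*k^3 - 22*k^2*x - 5*k*x^2 + x^3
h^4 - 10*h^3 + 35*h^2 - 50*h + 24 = (h - 4)*(h - 3)*(h - 2)*(h - 1)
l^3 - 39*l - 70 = (l - 7)*(l + 2)*(l + 5)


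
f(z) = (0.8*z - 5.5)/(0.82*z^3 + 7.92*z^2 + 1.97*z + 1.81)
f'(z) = (0.8*z - 5.5)*(-2.46*z^2 - 15.84*z - 1.97)/(0.82*z^3 + 7.92*z^2 + 1.97*z + 1.81)^2 + 0.8/(0.82*z^3 + 7.92*z^2 + 1.97*z + 1.81) = (-1.312*z^3 + 7.194*z^2 + 87.12*z + 12.283)/(0.6724*z^6 + 12.9888*z^5 + 65.9572*z^4 + 34.1732*z^3 + 32.5513*z^2 + 7.1314*z + 3.2761)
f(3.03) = -0.03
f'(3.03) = 0.03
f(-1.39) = -0.54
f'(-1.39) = -0.62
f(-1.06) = -0.83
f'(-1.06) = -1.21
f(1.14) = -0.29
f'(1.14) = 0.49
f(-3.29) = -0.16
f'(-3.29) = -0.06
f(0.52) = -1.00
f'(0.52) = 2.29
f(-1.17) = -0.71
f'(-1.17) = -0.95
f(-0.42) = -2.52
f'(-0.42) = -4.27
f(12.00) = 0.00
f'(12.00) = -0.00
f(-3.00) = -0.18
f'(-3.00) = -0.07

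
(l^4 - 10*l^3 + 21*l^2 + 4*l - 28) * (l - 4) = l^5 - 14*l^4 + 61*l^3 - 80*l^2 - 44*l + 112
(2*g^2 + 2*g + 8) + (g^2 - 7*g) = 3*g^2 - 5*g + 8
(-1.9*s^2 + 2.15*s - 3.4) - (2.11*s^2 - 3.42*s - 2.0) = -4.01*s^2 + 5.57*s - 1.4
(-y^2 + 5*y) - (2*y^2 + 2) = -3*y^2 + 5*y - 2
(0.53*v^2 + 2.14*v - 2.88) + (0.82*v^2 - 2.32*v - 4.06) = 1.35*v^2 - 0.18*v - 6.94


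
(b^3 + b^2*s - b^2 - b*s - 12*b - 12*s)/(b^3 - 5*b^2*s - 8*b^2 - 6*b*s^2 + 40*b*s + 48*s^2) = (-b^2 + b + 12)/(-b^2 + 6*b*s + 8*b - 48*s)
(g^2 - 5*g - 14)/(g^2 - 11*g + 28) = (g + 2)/(g - 4)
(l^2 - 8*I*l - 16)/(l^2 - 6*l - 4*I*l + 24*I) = (l - 4*I)/(l - 6)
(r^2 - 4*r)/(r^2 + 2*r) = (r - 4)/(r + 2)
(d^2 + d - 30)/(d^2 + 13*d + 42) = (d - 5)/(d + 7)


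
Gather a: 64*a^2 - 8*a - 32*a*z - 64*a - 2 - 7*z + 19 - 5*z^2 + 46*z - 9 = 64*a^2 + a*(-32*z - 72) - 5*z^2 + 39*z + 8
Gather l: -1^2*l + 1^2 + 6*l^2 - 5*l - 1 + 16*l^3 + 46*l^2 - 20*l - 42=16*l^3 + 52*l^2 - 26*l - 42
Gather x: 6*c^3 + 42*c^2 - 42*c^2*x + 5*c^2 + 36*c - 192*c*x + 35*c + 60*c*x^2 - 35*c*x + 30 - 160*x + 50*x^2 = 6*c^3 + 47*c^2 + 71*c + x^2*(60*c + 50) + x*(-42*c^2 - 227*c - 160) + 30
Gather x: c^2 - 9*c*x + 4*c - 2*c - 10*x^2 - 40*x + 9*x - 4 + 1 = c^2 + 2*c - 10*x^2 + x*(-9*c - 31) - 3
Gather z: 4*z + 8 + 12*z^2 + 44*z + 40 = 12*z^2 + 48*z + 48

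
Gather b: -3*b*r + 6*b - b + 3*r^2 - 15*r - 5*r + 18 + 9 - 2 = b*(5 - 3*r) + 3*r^2 - 20*r + 25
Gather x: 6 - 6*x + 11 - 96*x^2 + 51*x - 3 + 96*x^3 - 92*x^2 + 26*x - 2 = 96*x^3 - 188*x^2 + 71*x + 12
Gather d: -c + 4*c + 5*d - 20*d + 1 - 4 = 3*c - 15*d - 3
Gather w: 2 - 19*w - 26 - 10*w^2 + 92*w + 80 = -10*w^2 + 73*w + 56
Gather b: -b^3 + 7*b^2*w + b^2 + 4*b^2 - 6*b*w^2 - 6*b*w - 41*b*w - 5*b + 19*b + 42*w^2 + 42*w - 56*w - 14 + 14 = -b^3 + b^2*(7*w + 5) + b*(-6*w^2 - 47*w + 14) + 42*w^2 - 14*w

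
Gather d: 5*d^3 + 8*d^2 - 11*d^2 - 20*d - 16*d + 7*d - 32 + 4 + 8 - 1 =5*d^3 - 3*d^2 - 29*d - 21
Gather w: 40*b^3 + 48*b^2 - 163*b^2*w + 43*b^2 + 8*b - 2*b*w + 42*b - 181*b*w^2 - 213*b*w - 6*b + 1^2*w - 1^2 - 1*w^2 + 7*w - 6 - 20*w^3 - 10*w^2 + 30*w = 40*b^3 + 91*b^2 + 44*b - 20*w^3 + w^2*(-181*b - 11) + w*(-163*b^2 - 215*b + 38) - 7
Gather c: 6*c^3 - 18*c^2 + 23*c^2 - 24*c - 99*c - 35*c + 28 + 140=6*c^3 + 5*c^2 - 158*c + 168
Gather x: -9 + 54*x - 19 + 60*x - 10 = 114*x - 38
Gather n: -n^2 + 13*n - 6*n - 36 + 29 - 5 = -n^2 + 7*n - 12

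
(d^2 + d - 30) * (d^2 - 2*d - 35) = d^4 - d^3 - 67*d^2 + 25*d + 1050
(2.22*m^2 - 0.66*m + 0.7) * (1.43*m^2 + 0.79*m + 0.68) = 3.1746*m^4 + 0.81*m^3 + 1.9892*m^2 + 0.1042*m + 0.476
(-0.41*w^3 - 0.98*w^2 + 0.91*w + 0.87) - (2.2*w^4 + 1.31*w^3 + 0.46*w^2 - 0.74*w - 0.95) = -2.2*w^4 - 1.72*w^3 - 1.44*w^2 + 1.65*w + 1.82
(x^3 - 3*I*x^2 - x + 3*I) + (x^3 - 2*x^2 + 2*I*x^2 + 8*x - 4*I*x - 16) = 2*x^3 - 2*x^2 - I*x^2 + 7*x - 4*I*x - 16 + 3*I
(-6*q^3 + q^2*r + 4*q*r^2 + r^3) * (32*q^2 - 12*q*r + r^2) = -192*q^5 + 104*q^4*r + 110*q^3*r^2 - 15*q^2*r^3 - 8*q*r^4 + r^5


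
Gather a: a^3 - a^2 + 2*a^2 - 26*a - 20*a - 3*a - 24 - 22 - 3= a^3 + a^2 - 49*a - 49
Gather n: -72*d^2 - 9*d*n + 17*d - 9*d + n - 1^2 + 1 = -72*d^2 + 8*d + n*(1 - 9*d)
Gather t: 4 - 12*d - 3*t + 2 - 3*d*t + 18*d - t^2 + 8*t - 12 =6*d - t^2 + t*(5 - 3*d) - 6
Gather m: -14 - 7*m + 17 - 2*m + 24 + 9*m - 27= 0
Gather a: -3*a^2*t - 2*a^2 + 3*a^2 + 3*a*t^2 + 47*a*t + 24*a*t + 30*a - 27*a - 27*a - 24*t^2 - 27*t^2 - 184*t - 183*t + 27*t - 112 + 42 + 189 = a^2*(1 - 3*t) + a*(3*t^2 + 71*t - 24) - 51*t^2 - 340*t + 119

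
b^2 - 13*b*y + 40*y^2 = (b - 8*y)*(b - 5*y)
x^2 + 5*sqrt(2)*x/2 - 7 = (x - sqrt(2))*(x + 7*sqrt(2)/2)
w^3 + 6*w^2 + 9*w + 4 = (w + 1)^2*(w + 4)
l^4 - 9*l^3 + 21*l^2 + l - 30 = (l - 5)*(l - 3)*(l - 2)*(l + 1)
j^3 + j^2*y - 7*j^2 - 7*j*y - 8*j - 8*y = (j - 8)*(j + 1)*(j + y)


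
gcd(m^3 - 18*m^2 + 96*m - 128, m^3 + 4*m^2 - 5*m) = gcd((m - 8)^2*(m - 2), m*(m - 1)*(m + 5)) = 1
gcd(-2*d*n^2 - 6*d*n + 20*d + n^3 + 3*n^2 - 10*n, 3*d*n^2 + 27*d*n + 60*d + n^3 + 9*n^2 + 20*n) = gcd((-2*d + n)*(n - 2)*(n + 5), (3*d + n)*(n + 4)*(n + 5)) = n + 5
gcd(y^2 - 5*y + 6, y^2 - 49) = 1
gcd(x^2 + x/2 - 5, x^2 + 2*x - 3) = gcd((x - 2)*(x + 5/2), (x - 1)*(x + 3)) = 1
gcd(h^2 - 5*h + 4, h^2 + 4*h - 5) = h - 1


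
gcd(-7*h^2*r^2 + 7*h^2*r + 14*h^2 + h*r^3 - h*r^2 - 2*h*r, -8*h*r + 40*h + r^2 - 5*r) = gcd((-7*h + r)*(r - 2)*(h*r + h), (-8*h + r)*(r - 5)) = 1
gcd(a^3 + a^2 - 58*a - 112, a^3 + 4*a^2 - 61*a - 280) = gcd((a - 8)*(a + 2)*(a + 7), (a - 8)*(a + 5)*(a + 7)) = a^2 - a - 56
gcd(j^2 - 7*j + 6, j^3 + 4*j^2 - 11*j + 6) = j - 1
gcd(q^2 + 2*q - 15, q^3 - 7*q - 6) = q - 3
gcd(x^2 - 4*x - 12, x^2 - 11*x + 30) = x - 6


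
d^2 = d^2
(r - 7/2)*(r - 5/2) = r^2 - 6*r + 35/4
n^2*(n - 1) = n^3 - n^2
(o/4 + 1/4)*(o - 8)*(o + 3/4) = o^3/4 - 25*o^2/16 - 53*o/16 - 3/2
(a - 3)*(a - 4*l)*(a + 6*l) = a^3 + 2*a^2*l - 3*a^2 - 24*a*l^2 - 6*a*l + 72*l^2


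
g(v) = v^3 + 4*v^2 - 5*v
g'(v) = 3*v^2 + 8*v - 5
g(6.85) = 474.86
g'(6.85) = 190.57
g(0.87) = -0.66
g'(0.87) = 4.23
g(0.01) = -0.05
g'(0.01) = -4.92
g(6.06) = 339.14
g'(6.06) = 153.65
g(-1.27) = 10.75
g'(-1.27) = -10.32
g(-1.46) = 12.71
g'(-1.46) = -10.29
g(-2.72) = 23.07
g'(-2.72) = -4.56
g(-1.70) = 15.15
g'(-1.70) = -9.93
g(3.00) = 48.00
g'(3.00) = 46.00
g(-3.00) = 24.00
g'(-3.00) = -2.00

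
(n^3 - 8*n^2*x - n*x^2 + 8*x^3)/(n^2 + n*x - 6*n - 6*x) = (n^2 - 9*n*x + 8*x^2)/(n - 6)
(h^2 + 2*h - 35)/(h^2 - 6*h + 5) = (h + 7)/(h - 1)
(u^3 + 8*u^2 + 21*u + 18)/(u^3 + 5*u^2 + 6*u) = (u + 3)/u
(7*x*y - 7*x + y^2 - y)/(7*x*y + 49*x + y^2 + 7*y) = (y - 1)/(y + 7)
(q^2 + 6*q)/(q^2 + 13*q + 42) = q/(q + 7)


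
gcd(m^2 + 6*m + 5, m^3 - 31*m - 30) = m^2 + 6*m + 5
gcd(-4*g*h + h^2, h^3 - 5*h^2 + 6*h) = h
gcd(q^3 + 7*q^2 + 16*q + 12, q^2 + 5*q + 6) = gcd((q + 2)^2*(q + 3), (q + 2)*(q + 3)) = q^2 + 5*q + 6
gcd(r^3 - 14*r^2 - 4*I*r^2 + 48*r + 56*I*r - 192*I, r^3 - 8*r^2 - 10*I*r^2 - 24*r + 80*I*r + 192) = r^2 + r*(-8 - 4*I) + 32*I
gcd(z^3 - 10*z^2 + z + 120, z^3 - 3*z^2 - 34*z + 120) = z - 5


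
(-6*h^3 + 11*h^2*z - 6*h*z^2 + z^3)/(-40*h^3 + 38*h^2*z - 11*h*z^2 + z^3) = (3*h^2 - 4*h*z + z^2)/(20*h^2 - 9*h*z + z^2)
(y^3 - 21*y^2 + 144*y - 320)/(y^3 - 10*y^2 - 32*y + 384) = (y - 5)/(y + 6)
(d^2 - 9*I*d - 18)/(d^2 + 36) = (d - 3*I)/(d + 6*I)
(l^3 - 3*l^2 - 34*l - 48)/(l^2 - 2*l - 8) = (l^2 - 5*l - 24)/(l - 4)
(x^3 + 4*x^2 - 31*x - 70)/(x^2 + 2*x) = x + 2 - 35/x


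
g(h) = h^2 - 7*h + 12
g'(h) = 2*h - 7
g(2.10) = 1.71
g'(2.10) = -2.80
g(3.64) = -0.23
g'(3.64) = 0.28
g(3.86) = -0.12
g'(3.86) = 0.72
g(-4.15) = 58.27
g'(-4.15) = -15.30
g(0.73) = 7.42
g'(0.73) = -5.54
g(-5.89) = 87.92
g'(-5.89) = -18.78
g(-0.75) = 17.81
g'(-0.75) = -8.50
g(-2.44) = 35.03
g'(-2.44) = -11.88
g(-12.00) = 240.00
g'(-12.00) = -31.00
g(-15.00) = 342.00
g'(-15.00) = -37.00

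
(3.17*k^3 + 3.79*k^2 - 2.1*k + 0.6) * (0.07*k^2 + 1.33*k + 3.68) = 0.2219*k^5 + 4.4814*k^4 + 16.5593*k^3 + 11.1962*k^2 - 6.93*k + 2.208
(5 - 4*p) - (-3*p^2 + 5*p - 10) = 3*p^2 - 9*p + 15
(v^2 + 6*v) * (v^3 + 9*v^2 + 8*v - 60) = v^5 + 15*v^4 + 62*v^3 - 12*v^2 - 360*v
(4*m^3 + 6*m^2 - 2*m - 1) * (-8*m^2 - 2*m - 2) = -32*m^5 - 56*m^4 - 4*m^3 + 6*m + 2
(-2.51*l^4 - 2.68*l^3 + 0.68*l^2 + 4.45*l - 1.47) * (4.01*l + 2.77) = -10.0651*l^5 - 17.6995*l^4 - 4.6968*l^3 + 19.7281*l^2 + 6.4318*l - 4.0719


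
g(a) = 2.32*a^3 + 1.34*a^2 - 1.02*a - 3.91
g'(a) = 6.96*a^2 + 2.68*a - 1.02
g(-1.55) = -7.75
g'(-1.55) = 11.55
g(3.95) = 155.95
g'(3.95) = 118.16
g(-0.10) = -3.80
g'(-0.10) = -1.22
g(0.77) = -2.84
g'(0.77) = 5.17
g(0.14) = -4.02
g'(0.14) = -0.51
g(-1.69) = -9.56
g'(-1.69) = 14.33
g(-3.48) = -81.91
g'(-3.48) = 73.94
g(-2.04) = -15.95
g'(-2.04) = 22.48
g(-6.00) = -450.67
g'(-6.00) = 233.46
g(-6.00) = -450.67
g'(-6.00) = 233.46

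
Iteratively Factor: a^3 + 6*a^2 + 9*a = (a)*(a^2 + 6*a + 9) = a*(a + 3)*(a + 3)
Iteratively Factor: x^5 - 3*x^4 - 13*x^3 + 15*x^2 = (x - 1)*(x^4 - 2*x^3 - 15*x^2) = x*(x - 1)*(x^3 - 2*x^2 - 15*x) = x*(x - 1)*(x + 3)*(x^2 - 5*x) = x^2*(x - 1)*(x + 3)*(x - 5)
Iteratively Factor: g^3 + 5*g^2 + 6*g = (g + 2)*(g^2 + 3*g) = (g + 2)*(g + 3)*(g)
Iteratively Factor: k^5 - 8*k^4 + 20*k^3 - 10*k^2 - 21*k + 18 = (k - 3)*(k^4 - 5*k^3 + 5*k^2 + 5*k - 6) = (k - 3)^2*(k^3 - 2*k^2 - k + 2) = (k - 3)^2*(k + 1)*(k^2 - 3*k + 2) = (k - 3)^2*(k - 1)*(k + 1)*(k - 2)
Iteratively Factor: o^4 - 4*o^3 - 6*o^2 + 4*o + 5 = (o + 1)*(o^3 - 5*o^2 - o + 5) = (o + 1)^2*(o^2 - 6*o + 5) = (o - 5)*(o + 1)^2*(o - 1)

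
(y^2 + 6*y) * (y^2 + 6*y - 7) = y^4 + 12*y^3 + 29*y^2 - 42*y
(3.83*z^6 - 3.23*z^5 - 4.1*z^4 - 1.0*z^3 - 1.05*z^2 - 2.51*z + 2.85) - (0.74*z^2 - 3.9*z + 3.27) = 3.83*z^6 - 3.23*z^5 - 4.1*z^4 - 1.0*z^3 - 1.79*z^2 + 1.39*z - 0.42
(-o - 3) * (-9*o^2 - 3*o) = 9*o^3 + 30*o^2 + 9*o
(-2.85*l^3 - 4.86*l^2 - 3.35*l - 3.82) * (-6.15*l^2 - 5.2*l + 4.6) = 17.5275*l^5 + 44.709*l^4 + 32.7645*l^3 + 18.557*l^2 + 4.454*l - 17.572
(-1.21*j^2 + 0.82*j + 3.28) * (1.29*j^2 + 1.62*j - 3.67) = -1.5609*j^4 - 0.9024*j^3 + 10.0003*j^2 + 2.3042*j - 12.0376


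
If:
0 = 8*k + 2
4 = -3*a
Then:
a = -4/3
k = -1/4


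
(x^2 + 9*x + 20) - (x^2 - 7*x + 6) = 16*x + 14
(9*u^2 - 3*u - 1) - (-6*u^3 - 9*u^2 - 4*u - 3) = 6*u^3 + 18*u^2 + u + 2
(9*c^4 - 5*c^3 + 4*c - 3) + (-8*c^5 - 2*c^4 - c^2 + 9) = -8*c^5 + 7*c^4 - 5*c^3 - c^2 + 4*c + 6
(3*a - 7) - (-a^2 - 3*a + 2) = a^2 + 6*a - 9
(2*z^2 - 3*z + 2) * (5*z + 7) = 10*z^3 - z^2 - 11*z + 14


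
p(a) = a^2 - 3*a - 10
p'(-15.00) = -33.00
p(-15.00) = 260.00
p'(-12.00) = -27.00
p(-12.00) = 170.00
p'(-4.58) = -12.16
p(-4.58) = 24.72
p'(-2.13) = -7.26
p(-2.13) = 0.93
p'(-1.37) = -5.74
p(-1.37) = -4.01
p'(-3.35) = -9.70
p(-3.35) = 11.27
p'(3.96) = 4.92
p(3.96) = -6.20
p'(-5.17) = -13.34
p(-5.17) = 32.24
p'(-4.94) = -12.88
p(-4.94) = 29.22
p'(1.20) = -0.60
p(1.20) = -12.16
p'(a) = 2*a - 3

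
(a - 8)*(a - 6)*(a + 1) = a^3 - 13*a^2 + 34*a + 48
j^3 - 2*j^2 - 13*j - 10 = (j - 5)*(j + 1)*(j + 2)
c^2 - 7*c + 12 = (c - 4)*(c - 3)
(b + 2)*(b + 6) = b^2 + 8*b + 12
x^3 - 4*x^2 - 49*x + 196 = (x - 7)*(x - 4)*(x + 7)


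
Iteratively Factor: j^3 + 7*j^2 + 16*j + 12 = (j + 3)*(j^2 + 4*j + 4) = (j + 2)*(j + 3)*(j + 2)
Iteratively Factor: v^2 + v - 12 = (v - 3)*(v + 4)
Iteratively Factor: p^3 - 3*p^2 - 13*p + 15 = (p - 5)*(p^2 + 2*p - 3) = (p - 5)*(p - 1)*(p + 3)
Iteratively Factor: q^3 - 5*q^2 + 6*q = (q - 2)*(q^2 - 3*q) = q*(q - 2)*(q - 3)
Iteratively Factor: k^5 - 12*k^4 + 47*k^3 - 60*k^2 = (k - 5)*(k^4 - 7*k^3 + 12*k^2) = (k - 5)*(k - 4)*(k^3 - 3*k^2) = k*(k - 5)*(k - 4)*(k^2 - 3*k) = k*(k - 5)*(k - 4)*(k - 3)*(k)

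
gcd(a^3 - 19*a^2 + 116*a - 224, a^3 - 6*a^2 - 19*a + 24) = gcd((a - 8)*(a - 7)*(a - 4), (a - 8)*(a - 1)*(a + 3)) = a - 8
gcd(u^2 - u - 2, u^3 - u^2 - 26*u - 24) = u + 1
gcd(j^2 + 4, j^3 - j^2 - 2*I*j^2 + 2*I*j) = j - 2*I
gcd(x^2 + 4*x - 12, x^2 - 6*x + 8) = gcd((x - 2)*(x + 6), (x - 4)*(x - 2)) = x - 2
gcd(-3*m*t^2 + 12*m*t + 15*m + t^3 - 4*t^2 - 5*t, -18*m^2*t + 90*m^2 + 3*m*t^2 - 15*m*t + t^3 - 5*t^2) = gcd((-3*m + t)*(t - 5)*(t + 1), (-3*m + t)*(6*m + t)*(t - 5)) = -3*m*t + 15*m + t^2 - 5*t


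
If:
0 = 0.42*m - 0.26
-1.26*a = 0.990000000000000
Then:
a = -0.79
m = 0.62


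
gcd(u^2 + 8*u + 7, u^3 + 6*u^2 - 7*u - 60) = 1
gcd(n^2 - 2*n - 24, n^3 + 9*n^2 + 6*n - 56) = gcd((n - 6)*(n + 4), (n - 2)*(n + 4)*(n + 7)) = n + 4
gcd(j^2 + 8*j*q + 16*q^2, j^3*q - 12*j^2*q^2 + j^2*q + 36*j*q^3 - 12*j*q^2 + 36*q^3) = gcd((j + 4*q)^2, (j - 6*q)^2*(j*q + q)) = 1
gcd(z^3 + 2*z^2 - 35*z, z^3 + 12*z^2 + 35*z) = z^2 + 7*z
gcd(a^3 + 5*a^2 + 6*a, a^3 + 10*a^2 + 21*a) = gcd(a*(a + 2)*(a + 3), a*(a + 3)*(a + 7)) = a^2 + 3*a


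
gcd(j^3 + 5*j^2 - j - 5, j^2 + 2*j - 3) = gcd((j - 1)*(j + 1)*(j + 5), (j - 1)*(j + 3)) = j - 1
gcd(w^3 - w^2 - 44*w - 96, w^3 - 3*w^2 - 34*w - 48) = w^2 - 5*w - 24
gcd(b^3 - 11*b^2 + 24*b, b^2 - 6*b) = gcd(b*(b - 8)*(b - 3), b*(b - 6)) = b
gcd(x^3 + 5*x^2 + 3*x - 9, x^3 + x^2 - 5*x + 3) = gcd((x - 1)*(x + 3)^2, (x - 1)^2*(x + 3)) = x^2 + 2*x - 3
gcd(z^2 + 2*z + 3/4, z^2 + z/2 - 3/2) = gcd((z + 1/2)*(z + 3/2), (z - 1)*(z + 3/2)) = z + 3/2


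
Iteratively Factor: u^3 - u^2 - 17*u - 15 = (u + 1)*(u^2 - 2*u - 15) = (u - 5)*(u + 1)*(u + 3)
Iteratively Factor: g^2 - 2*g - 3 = (g + 1)*(g - 3)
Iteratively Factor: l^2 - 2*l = (l - 2)*(l)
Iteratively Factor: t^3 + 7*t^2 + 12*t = (t + 4)*(t^2 + 3*t) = t*(t + 4)*(t + 3)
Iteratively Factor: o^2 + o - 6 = (o - 2)*(o + 3)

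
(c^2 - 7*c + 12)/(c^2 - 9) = (c - 4)/(c + 3)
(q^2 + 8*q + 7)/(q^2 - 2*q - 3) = (q + 7)/(q - 3)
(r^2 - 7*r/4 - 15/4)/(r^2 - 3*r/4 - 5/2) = (r - 3)/(r - 2)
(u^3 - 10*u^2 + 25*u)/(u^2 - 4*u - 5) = u*(u - 5)/(u + 1)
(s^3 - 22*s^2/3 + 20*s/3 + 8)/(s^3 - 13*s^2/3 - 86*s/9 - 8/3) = 3*(3*s^2 - 4*s - 4)/(9*s^2 + 15*s + 4)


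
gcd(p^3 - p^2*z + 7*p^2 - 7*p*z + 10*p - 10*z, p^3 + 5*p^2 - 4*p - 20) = p^2 + 7*p + 10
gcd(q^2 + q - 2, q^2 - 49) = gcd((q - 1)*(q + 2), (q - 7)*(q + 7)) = 1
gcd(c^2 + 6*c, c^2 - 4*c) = c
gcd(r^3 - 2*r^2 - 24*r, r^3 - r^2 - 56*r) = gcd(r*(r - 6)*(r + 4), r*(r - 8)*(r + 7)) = r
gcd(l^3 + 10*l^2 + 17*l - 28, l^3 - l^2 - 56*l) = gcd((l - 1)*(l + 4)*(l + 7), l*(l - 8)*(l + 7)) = l + 7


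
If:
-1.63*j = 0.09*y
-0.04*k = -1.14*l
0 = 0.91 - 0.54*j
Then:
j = 1.69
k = 28.5*l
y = -30.52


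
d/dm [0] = 0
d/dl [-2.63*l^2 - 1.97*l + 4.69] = -5.26*l - 1.97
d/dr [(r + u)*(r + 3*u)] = 2*r + 4*u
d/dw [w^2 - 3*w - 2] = 2*w - 3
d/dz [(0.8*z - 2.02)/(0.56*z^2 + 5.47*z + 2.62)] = (-0.448*z^2 + 2.2624*z + 13.1454)/(0.3136*z^4 + 6.1264*z^3 + 32.8553*z^2 + 28.6628*z + 6.8644)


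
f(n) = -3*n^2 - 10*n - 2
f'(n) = -6*n - 10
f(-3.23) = -1.00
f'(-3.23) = 9.38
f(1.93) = -32.47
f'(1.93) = -21.58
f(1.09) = -16.46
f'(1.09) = -16.54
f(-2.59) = 3.78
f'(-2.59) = 5.54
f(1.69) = -27.47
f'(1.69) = -20.14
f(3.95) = -88.31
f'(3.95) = -33.70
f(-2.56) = 3.94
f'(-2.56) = 5.36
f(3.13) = -62.69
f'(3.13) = -28.78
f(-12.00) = -314.00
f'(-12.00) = 62.00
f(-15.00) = -527.00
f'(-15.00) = 80.00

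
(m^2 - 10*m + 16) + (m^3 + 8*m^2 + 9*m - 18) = m^3 + 9*m^2 - m - 2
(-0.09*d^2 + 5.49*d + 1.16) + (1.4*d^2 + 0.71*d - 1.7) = 1.31*d^2 + 6.2*d - 0.54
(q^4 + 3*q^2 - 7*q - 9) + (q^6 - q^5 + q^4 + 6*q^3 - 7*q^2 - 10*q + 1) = q^6 - q^5 + 2*q^4 + 6*q^3 - 4*q^2 - 17*q - 8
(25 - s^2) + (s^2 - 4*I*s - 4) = -4*I*s + 21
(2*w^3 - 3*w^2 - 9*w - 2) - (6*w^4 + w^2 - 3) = -6*w^4 + 2*w^3 - 4*w^2 - 9*w + 1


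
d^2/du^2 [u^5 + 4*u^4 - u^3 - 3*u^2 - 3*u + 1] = 20*u^3 + 48*u^2 - 6*u - 6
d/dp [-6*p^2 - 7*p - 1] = -12*p - 7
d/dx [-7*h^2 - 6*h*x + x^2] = -6*h + 2*x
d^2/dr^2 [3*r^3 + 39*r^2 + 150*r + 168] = 18*r + 78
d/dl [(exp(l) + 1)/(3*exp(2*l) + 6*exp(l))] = (-2*(exp(l) + 1)^2 + (exp(l) + 2)*exp(l))*exp(-l)/(3*(exp(l) + 2)^2)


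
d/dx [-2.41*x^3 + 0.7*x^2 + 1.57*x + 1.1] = -7.23*x^2 + 1.4*x + 1.57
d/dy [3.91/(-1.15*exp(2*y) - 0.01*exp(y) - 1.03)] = (8.993*exp(y) + 0.0391)*exp(y)/(1.15*exp(2*y) + 0.01*exp(y) + 1.03)^2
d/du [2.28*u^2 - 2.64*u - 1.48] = 4.56*u - 2.64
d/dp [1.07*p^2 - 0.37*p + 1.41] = 2.14*p - 0.37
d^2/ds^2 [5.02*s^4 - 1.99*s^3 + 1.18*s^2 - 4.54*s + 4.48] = 60.24*s^2 - 11.94*s + 2.36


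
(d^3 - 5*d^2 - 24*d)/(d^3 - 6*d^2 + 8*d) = (d^2 - 5*d - 24)/(d^2 - 6*d + 8)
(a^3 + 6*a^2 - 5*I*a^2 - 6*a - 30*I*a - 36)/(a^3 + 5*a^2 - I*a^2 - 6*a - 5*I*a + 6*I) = (a^2 - 5*I*a - 6)/(a^2 - a*(1 + I) + I)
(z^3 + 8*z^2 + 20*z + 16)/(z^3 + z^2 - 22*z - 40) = (z + 2)/(z - 5)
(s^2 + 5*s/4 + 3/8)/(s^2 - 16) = (8*s^2 + 10*s + 3)/(8*(s^2 - 16))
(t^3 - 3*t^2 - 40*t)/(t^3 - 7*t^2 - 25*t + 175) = t*(t - 8)/(t^2 - 12*t + 35)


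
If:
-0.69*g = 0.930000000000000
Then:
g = -1.35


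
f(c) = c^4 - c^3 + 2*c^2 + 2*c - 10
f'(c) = 4*c^3 - 3*c^2 + 4*c + 2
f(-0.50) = -10.31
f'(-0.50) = -1.25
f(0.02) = -9.96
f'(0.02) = 2.08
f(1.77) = 4.08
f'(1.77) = 21.86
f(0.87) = -6.83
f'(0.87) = 5.84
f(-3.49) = 198.24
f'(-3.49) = -218.53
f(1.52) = -0.51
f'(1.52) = 15.20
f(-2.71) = 73.11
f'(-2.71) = -110.48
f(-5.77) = 1345.56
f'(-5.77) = -889.36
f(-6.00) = 1562.00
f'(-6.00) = -994.00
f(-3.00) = 110.00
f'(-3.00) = -145.00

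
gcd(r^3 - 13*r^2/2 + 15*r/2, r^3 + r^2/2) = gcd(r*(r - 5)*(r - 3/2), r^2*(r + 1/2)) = r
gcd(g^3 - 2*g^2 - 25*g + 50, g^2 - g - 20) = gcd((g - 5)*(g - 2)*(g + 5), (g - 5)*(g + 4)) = g - 5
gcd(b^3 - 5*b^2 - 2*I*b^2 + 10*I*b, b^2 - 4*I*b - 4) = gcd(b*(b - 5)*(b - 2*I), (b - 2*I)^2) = b - 2*I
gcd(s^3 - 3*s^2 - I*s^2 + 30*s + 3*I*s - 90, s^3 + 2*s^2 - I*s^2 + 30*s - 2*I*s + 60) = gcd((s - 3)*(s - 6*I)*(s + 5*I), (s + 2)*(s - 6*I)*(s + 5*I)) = s^2 - I*s + 30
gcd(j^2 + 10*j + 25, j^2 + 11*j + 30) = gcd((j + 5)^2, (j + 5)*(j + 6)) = j + 5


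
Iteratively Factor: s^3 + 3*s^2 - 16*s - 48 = (s + 3)*(s^2 - 16) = (s + 3)*(s + 4)*(s - 4)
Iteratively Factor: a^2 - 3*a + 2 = (a - 2)*(a - 1)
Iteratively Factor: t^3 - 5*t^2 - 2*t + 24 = (t - 4)*(t^2 - t - 6) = (t - 4)*(t - 3)*(t + 2)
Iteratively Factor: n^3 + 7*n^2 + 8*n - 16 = (n - 1)*(n^2 + 8*n + 16) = (n - 1)*(n + 4)*(n + 4)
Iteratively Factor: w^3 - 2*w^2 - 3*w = (w)*(w^2 - 2*w - 3) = w*(w + 1)*(w - 3)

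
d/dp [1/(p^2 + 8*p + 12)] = 2*(-p - 4)/(p^2 + 8*p + 12)^2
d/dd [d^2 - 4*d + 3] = 2*d - 4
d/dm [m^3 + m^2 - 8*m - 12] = 3*m^2 + 2*m - 8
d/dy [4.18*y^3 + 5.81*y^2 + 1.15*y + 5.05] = 12.54*y^2 + 11.62*y + 1.15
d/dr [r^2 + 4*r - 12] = 2*r + 4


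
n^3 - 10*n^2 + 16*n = n*(n - 8)*(n - 2)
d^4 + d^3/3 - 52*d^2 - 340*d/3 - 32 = (d - 8)*(d + 1/3)*(d + 2)*(d + 6)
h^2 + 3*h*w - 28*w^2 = (h - 4*w)*(h + 7*w)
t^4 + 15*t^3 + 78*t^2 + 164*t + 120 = (t + 2)^2*(t + 5)*(t + 6)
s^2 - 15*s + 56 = (s - 8)*(s - 7)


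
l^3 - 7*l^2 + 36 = (l - 6)*(l - 3)*(l + 2)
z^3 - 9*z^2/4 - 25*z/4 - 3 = (z - 4)*(z + 3/4)*(z + 1)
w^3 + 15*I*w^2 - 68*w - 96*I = (w + 3*I)*(w + 4*I)*(w + 8*I)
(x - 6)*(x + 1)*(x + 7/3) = x^3 - 8*x^2/3 - 53*x/3 - 14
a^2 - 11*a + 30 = (a - 6)*(a - 5)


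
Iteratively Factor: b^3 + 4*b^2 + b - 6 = (b + 3)*(b^2 + b - 2) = (b + 2)*(b + 3)*(b - 1)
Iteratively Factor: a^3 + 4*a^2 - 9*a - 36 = (a + 3)*(a^2 + a - 12) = (a + 3)*(a + 4)*(a - 3)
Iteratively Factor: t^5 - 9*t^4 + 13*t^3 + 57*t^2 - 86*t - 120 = (t - 4)*(t^4 - 5*t^3 - 7*t^2 + 29*t + 30) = (t - 4)*(t + 2)*(t^3 - 7*t^2 + 7*t + 15) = (t - 5)*(t - 4)*(t + 2)*(t^2 - 2*t - 3) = (t - 5)*(t - 4)*(t + 1)*(t + 2)*(t - 3)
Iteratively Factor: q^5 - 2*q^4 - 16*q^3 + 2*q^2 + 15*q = (q + 1)*(q^4 - 3*q^3 - 13*q^2 + 15*q) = (q + 1)*(q + 3)*(q^3 - 6*q^2 + 5*q) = q*(q + 1)*(q + 3)*(q^2 - 6*q + 5) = q*(q - 1)*(q + 1)*(q + 3)*(q - 5)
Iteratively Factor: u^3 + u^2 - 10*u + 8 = (u - 1)*(u^2 + 2*u - 8) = (u - 2)*(u - 1)*(u + 4)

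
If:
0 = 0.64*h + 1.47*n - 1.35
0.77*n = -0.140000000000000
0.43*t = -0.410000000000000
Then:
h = 2.53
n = -0.18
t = -0.95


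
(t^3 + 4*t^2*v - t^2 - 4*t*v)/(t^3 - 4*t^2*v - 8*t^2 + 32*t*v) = (t^2 + 4*t*v - t - 4*v)/(t^2 - 4*t*v - 8*t + 32*v)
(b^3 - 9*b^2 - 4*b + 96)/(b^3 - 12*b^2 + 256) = (b^2 - b - 12)/(b^2 - 4*b - 32)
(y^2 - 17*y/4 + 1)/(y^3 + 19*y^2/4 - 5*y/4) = (y - 4)/(y*(y + 5))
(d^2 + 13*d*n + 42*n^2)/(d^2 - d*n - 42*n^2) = (d + 7*n)/(d - 7*n)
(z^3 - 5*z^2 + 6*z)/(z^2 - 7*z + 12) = z*(z - 2)/(z - 4)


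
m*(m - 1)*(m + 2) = m^3 + m^2 - 2*m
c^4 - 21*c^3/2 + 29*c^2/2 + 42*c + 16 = (c - 8)*(c - 4)*(c + 1/2)*(c + 1)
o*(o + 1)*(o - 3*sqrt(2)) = o^3 - 3*sqrt(2)*o^2 + o^2 - 3*sqrt(2)*o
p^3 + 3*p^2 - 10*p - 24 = (p - 3)*(p + 2)*(p + 4)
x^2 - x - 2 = (x - 2)*(x + 1)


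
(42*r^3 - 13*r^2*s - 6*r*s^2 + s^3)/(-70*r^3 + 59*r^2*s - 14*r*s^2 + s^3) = (-3*r - s)/(5*r - s)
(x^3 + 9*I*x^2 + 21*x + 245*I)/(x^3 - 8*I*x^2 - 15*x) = (x^2 + 14*I*x - 49)/(x*(x - 3*I))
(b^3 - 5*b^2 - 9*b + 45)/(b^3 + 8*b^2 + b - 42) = (b^2 - 8*b + 15)/(b^2 + 5*b - 14)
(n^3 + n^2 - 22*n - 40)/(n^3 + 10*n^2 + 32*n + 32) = (n - 5)/(n + 4)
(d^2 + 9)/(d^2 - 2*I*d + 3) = (d + 3*I)/(d + I)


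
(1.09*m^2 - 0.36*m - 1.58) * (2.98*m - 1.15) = 3.2482*m^3 - 2.3263*m^2 - 4.2944*m + 1.817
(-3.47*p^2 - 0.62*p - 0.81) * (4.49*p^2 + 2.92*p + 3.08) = -15.5803*p^4 - 12.9162*p^3 - 16.1349*p^2 - 4.2748*p - 2.4948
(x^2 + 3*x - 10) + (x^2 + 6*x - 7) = 2*x^2 + 9*x - 17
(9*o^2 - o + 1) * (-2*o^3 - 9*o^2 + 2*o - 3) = -18*o^5 - 79*o^4 + 25*o^3 - 38*o^2 + 5*o - 3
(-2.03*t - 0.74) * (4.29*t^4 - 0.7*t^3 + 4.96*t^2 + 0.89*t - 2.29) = -8.7087*t^5 - 1.7536*t^4 - 9.5508*t^3 - 5.4771*t^2 + 3.9901*t + 1.6946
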